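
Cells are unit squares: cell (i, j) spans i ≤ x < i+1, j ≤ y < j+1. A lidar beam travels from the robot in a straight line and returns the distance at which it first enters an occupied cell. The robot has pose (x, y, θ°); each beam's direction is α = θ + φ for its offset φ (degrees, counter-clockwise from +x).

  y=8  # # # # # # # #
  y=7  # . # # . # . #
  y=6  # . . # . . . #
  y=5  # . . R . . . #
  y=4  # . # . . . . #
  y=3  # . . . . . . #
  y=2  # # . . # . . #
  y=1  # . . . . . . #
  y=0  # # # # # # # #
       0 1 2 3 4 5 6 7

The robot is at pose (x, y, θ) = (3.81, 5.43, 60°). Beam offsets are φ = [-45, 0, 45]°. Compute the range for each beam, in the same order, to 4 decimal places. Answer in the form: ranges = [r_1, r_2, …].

beam 1: φ=-45°, α=15°
  direction (0.9659, 0.2588); cell (3,5); t to first gridline: x 0.1967, y 2.2023 (then +1.0353 / +3.8637)
    (4,5) via x @ 0.1967
    (5,5) via x @ 1.2320
    (5,6) via y @ 2.2023
    (6,6) via x @ 2.2673
    (7,6) via x @ 3.3025  # hit
  → r_1 = 3.3025
beam 2: φ=0°, α=60°
  direction (0.5000, 0.8660); cell (3,5); t to first gridline: x 0.3800, y 0.6582 (then +2.0000 / +1.1547)
    (4,5) via x @ 0.3800
    (4,6) via y @ 0.6582
    (4,7) via y @ 1.8129
    (5,7) via x @ 2.3800  # hit
  → r_2 = 2.3800
beam 3: φ=45°, α=105°
  direction (-0.2588, 0.9659); cell (3,5); t to first gridline: x 3.1296, y 0.5901 (then +3.8637 / +1.0353)
    (3,6) via y @ 0.5901  # hit
  → r_3 = 0.5901

ranges = [3.3025, 2.3800, 0.5901]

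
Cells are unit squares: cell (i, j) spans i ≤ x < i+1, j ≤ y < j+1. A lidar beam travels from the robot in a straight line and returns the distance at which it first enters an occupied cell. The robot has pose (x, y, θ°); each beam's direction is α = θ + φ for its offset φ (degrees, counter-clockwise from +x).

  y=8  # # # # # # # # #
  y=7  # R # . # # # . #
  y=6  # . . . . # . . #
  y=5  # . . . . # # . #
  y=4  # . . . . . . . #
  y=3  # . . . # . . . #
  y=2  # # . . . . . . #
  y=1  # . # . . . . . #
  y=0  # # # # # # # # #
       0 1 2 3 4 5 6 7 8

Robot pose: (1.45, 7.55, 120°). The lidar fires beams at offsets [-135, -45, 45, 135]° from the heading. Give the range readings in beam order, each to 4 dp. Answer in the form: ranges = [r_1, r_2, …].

beam 1: φ=-135°, α=345°
  cosα=0.9659 sinα=-0.2588 | (1,7) | tMaxX 0.5694 tMaxY 2.1250 | tΔX 1.0353 tΔY 3.8637
    t=0.5694 [x] (2,7) — stop
  → r_1 = 0.5694
beam 2: φ=-45°, α=75°
  cosα=0.2588 sinα=0.9659 | (1,7) | tMaxX 2.1250 tMaxY 0.4659 | tΔX 3.8637 tΔY 1.0353
    t=0.4659 [y] (1,8) — stop
  → r_2 = 0.4659
beam 3: φ=45°, α=165°
  cosα=-0.9659 sinα=0.2588 | (1,7) | tMaxX 0.4659 tMaxY 1.7387 | tΔX 1.0353 tΔY 3.8637
    t=0.4659 [x] (0,7) — stop
  → r_3 = 0.4659
beam 4: φ=135°, α=255°
  cosα=-0.2588 sinα=-0.9659 | (1,7) | tMaxX 1.7387 tMaxY 0.5694 | tΔX 3.8637 tΔY 1.0353
    t=0.5694 [y] (1,6)
    t=1.6047 [y] (1,5)
    t=1.7387 [x] (0,5) — stop
  → r_4 = 1.7387

ranges = [0.5694, 0.4659, 0.4659, 1.7387]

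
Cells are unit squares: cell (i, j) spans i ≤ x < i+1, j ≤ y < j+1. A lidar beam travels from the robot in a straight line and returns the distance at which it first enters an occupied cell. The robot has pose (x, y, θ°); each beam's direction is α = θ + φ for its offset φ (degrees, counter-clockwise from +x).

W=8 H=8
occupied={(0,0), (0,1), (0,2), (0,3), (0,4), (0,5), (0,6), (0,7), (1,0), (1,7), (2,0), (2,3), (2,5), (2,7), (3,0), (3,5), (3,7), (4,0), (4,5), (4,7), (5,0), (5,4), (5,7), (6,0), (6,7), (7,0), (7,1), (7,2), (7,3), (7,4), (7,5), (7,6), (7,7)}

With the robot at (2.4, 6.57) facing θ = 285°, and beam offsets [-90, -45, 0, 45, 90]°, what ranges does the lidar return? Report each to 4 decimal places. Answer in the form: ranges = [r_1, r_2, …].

ranges = [1.4494, 0.6582, 0.5901, 1.1400, 1.6614]

beam 1: φ=-90°, α=195°
  direction (-0.9659, -0.2588); cell (2,6); t to first gridline: x 0.4141, y 2.2023 (then +1.0353 / +3.8637)
    (1,6) via x @ 0.4141
    (0,6) via x @ 1.4494  # hit
  → r_1 = 1.4494
beam 2: φ=-45°, α=240°
  direction (-0.5000, -0.8660); cell (2,6); t to first gridline: x 0.8000, y 0.6582 (then +2.0000 / +1.1547)
    (2,5) via y @ 0.6582  # hit
  → r_2 = 0.6582
beam 3: φ=0°, α=285°
  direction (0.2588, -0.9659); cell (2,6); t to first gridline: x 2.3182, y 0.5901 (then +3.8637 / +1.0353)
    (2,5) via y @ 0.5901  # hit
  → r_3 = 0.5901
beam 4: φ=45°, α=330°
  direction (0.8660, -0.5000); cell (2,6); t to first gridline: x 0.6928, y 1.1400 (then +1.1547 / +2.0000)
    (3,6) via x @ 0.6928
    (3,5) via y @ 1.1400  # hit
  → r_4 = 1.1400
beam 5: φ=90°, α=15°
  direction (0.9659, 0.2588); cell (2,6); t to first gridline: x 0.6212, y 1.6614 (then +1.0353 / +3.8637)
    (3,6) via x @ 0.6212
    (4,6) via x @ 1.6564
    (4,7) via y @ 1.6614  # hit
  → r_5 = 1.6614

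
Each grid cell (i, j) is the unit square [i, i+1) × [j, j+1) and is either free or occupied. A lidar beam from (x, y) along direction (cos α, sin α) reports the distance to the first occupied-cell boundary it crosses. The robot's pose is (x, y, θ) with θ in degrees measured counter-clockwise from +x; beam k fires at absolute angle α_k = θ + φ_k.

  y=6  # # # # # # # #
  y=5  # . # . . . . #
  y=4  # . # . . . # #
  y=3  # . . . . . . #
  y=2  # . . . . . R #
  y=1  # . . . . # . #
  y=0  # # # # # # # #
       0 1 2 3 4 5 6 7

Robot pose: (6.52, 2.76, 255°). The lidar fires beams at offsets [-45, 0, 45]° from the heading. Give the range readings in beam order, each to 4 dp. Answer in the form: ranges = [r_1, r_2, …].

beam 1: φ=-45°, α=210°
  dir = (cos 210°, sin 210°) = (-0.8660, -0.5000); from cell (6,2)
  next x-line at t=0.6004, next y-line at t=1.5200; Δt_x=1.1547, Δt_y=2.0000
    x: enter (5,2) at t=0.6004
    y: enter (5,1) at t=1.5200 ← occupied
  → r_1 = 1.5200
beam 2: φ=0°, α=255°
  dir = (cos 255°, sin 255°) = (-0.2588, -0.9659); from cell (6,2)
  next x-line at t=2.0091, next y-line at t=0.7868; Δt_x=3.8637, Δt_y=1.0353
    y: enter (6,1) at t=0.7868
    y: enter (6,0) at t=1.8221 ← occupied
  → r_2 = 1.8221
beam 3: φ=45°, α=300°
  dir = (cos 300°, sin 300°) = (0.5000, -0.8660); from cell (6,2)
  next x-line at t=0.9600, next y-line at t=0.8776; Δt_x=2.0000, Δt_y=1.1547
    y: enter (6,1) at t=0.8776
    x: enter (7,1) at t=0.9600 ← occupied
  → r_3 = 0.9600

ranges = [1.5200, 1.8221, 0.9600]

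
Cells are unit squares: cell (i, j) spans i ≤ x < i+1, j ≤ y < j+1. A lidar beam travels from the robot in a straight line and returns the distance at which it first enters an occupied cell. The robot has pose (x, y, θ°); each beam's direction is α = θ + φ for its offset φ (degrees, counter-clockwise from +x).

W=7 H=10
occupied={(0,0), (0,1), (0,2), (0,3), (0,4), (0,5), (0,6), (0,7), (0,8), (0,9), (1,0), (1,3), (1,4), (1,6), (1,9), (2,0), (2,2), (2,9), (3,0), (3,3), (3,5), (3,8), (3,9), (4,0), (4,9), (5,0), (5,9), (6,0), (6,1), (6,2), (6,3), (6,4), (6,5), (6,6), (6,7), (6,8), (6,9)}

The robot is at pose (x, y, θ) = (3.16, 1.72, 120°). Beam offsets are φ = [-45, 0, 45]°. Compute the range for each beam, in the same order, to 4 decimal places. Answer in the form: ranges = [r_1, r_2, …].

beam 1: φ=-45°, α=75°
  cosα=0.2588 sinα=0.9659 | (3,1) | tMaxX 3.2455 tMaxY 0.2899 | tΔX 3.8637 tΔY 1.0353
    t=0.2899 [y] (3,2)
    t=1.3252 [y] (3,3) — stop
  → r_1 = 1.3252
beam 2: φ=0°, α=120°
  cosα=-0.5000 sinα=0.8660 | (3,1) | tMaxX 0.3200 tMaxY 0.3233 | tΔX 2.0000 tΔY 1.1547
    t=0.3200 [x] (2,1)
    t=0.3233 [y] (2,2) — stop
  → r_2 = 0.3233
beam 3: φ=45°, α=165°
  cosα=-0.9659 sinα=0.2588 | (3,1) | tMaxX 0.1656 tMaxY 1.0818 | tΔX 1.0353 tΔY 3.8637
    t=0.1656 [x] (2,1)
    t=1.0818 [y] (2,2) — stop
  → r_3 = 1.0818

ranges = [1.3252, 0.3233, 1.0818]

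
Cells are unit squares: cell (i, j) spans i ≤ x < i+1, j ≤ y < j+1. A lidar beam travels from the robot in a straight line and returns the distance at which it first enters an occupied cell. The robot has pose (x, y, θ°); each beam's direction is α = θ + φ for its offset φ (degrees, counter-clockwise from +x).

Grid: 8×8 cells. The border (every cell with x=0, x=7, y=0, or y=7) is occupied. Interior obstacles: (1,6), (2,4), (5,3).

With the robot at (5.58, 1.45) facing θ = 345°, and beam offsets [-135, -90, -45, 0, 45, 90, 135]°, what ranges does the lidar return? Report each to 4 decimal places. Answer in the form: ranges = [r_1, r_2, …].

beam 1: φ=-135°, α=210°
  direction (-0.8660, -0.5000); cell (5,1); t to first gridline: x 0.6697, y 0.9000 (then +1.1547 / +2.0000)
    (4,1) via x @ 0.6697
    (4,0) via y @ 0.9000  # hit
  → r_1 = 0.9000
beam 2: φ=-90°, α=255°
  direction (-0.2588, -0.9659); cell (5,1); t to first gridline: x 2.2409, y 0.4659 (then +3.8637 / +1.0353)
    (5,0) via y @ 0.4659  # hit
  → r_2 = 0.4659
beam 3: φ=-45°, α=300°
  direction (0.5000, -0.8660); cell (5,1); t to first gridline: x 0.8400, y 0.5196 (then +2.0000 / +1.1547)
    (5,0) via y @ 0.5196  # hit
  → r_3 = 0.5196
beam 4: φ=0°, α=345°
  direction (0.9659, -0.2588); cell (5,1); t to first gridline: x 0.4348, y 1.7387 (then +1.0353 / +3.8637)
    (6,1) via x @ 0.4348
    (7,1) via x @ 1.4701  # hit
  → r_4 = 1.4701
beam 5: φ=45°, α=30°
  direction (0.8660, 0.5000); cell (5,1); t to first gridline: x 0.4850, y 1.1000 (then +1.1547 / +2.0000)
    (6,1) via x @ 0.4850
    (6,2) via y @ 1.1000
    (7,2) via x @ 1.6397  # hit
  → r_5 = 1.6397
beam 6: φ=90°, α=75°
  direction (0.2588, 0.9659); cell (5,1); t to first gridline: x 1.6228, y 0.5694 (then +3.8637 / +1.0353)
    (5,2) via y @ 0.5694
    (5,3) via y @ 1.6047  # hit
  → r_6 = 1.6047
beam 7: φ=135°, α=120°
  direction (-0.5000, 0.8660); cell (5,1); t to first gridline: x 1.1600, y 0.6351 (then +2.0000 / +1.1547)
    (5,2) via y @ 0.6351
    (4,2) via x @ 1.1600
    (4,3) via y @ 1.7898
    (4,4) via y @ 2.9445
    (3,4) via x @ 3.1600
    (3,5) via y @ 4.0992
    (2,5) via x @ 5.1600
    (2,6) via y @ 5.2539
    (2,7) via y @ 6.4086  # hit
  → r_7 = 6.4086

ranges = [0.9000, 0.4659, 0.5196, 1.4701, 1.6397, 1.6047, 6.4086]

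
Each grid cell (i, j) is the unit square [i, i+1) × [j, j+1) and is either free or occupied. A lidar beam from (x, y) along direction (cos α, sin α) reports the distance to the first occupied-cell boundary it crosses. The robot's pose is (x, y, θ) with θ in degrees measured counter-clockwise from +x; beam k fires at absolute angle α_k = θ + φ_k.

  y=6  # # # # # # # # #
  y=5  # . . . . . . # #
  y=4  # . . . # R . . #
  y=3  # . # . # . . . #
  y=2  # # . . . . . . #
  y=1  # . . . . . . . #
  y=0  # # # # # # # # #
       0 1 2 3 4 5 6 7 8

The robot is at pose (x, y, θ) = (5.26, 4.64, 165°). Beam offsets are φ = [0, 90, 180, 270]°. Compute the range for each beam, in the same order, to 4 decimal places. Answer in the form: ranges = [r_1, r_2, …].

beam 1: φ=0°, α=165°
  d=(-0.9659,0.2588)  start (5,4)  tX=0.2692 tY=1.3909  stride 1/|dx|=1.0353 1/|dy|=3.8637
    cross x-line → (4,4), t=0.2692 (wall)
  → r_1 = 0.2692
beam 2: φ=90°, α=255°
  d=(-0.2588,-0.9659)  start (5,4)  tX=1.0046 tY=0.6626  stride 1/|dx|=3.8637 1/|dy|=1.0353
    cross y-line → (5,3), t=0.6626
    cross x-line → (4,3), t=1.0046 (wall)
  → r_2 = 1.0046
beam 3: φ=180°, α=345°
  d=(0.9659,-0.2588)  start (5,4)  tX=0.7661 tY=2.4728  stride 1/|dx|=1.0353 1/|dy|=3.8637
    cross x-line → (6,4), t=0.7661
    cross x-line → (7,4), t=1.8014
    cross y-line → (7,3), t=2.4728
    cross x-line → (8,3), t=2.8367 (wall)
  → r_3 = 2.8367
beam 4: φ=270°, α=75°
  d=(0.2588,0.9659)  start (5,4)  tX=2.8591 tY=0.3727  stride 1/|dx|=3.8637 1/|dy|=1.0353
    cross y-line → (5,5), t=0.3727
    cross y-line → (5,6), t=1.4080 (wall)
  → r_4 = 1.4080

ranges = [0.2692, 1.0046, 2.8367, 1.4080]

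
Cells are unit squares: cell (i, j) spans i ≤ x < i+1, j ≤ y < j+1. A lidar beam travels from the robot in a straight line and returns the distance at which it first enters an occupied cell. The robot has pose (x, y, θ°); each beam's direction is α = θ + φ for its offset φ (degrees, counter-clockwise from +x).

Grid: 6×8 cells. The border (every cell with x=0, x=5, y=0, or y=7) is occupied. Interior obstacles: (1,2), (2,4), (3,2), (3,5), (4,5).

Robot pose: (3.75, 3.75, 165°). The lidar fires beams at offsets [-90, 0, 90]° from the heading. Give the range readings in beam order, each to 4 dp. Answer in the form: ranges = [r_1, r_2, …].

ranges = [1.2941, 0.9659, 0.7765]

beam 1: φ=-90°, α=75°
  dir = (cos 75°, sin 75°) = (0.2588, 0.9659); from cell (3,3)
  next x-line at t=0.9659, next y-line at t=0.2588; Δt_x=3.8637, Δt_y=1.0353
    y: enter (3,4) at t=0.2588
    x: enter (4,4) at t=0.9659
    y: enter (4,5) at t=1.2941 ← occupied
  → r_1 = 1.2941
beam 2: φ=0°, α=165°
  dir = (cos 165°, sin 165°) = (-0.9659, 0.2588); from cell (3,3)
  next x-line at t=0.7765, next y-line at t=0.9659; Δt_x=1.0353, Δt_y=3.8637
    x: enter (2,3) at t=0.7765
    y: enter (2,4) at t=0.9659 ← occupied
  → r_2 = 0.9659
beam 3: φ=90°, α=255°
  dir = (cos 255°, sin 255°) = (-0.2588, -0.9659); from cell (3,3)
  next x-line at t=2.8978, next y-line at t=0.7765; Δt_x=3.8637, Δt_y=1.0353
    y: enter (3,2) at t=0.7765 ← occupied
  → r_3 = 0.7765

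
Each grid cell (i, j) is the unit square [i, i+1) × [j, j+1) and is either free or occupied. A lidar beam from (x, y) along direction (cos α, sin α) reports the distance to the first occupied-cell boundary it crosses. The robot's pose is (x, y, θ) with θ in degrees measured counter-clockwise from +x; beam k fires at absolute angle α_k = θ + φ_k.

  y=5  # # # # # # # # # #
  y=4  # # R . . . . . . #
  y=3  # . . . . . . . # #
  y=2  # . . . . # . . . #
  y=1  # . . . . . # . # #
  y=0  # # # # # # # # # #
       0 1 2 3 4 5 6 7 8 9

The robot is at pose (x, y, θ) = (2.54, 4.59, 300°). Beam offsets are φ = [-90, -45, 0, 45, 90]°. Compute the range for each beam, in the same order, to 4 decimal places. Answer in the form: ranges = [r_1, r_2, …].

ranges = [0.6235, 3.7166, 4.1454, 5.6526, 0.8200]

beam 1: φ=-90°, α=210°
  d=(-0.8660,-0.5000)  start (2,4)  tX=0.6235 tY=1.1800  stride 1/|dx|=1.1547 1/|dy|=2.0000
    cross x-line → (1,4), t=0.6235 (wall)
  → r_1 = 0.6235
beam 2: φ=-45°, α=255°
  d=(-0.2588,-0.9659)  start (2,4)  tX=2.0864 tY=0.6108  stride 1/|dx|=3.8637 1/|dy|=1.0353
    cross y-line → (2,3), t=0.6108
    cross y-line → (2,2), t=1.6461
    cross x-line → (1,2), t=2.0864
    cross y-line → (1,1), t=2.6814
    cross y-line → (1,0), t=3.7166 (wall)
  → r_2 = 3.7166
beam 3: φ=0°, α=300°
  d=(0.5000,-0.8660)  start (2,4)  tX=0.9200 tY=0.6813  stride 1/|dx|=2.0000 1/|dy|=1.1547
    cross y-line → (2,3), t=0.6813
    cross x-line → (3,3), t=0.9200
    cross y-line → (3,2), t=1.8360
    cross x-line → (4,2), t=2.9200
    cross y-line → (4,1), t=2.9907
    cross y-line → (4,0), t=4.1454 (wall)
  → r_3 = 4.1454
beam 4: φ=45°, α=345°
  d=(0.9659,-0.2588)  start (2,4)  tX=0.4762 tY=2.2796  stride 1/|dx|=1.0353 1/|dy|=3.8637
    cross x-line → (3,4), t=0.4762
    cross x-line → (4,4), t=1.5115
    cross y-line → (4,3), t=2.2796
    cross x-line → (5,3), t=2.5468
    cross x-line → (6,3), t=3.5821
    cross x-line → (7,3), t=4.6173
    cross x-line → (8,3), t=5.6526 (wall)
  → r_4 = 5.6526
beam 5: φ=90°, α=30°
  d=(0.8660,0.5000)  start (2,4)  tX=0.5312 tY=0.8200  stride 1/|dx|=1.1547 1/|dy|=2.0000
    cross x-line → (3,4), t=0.5312
    cross y-line → (3,5), t=0.8200 (wall)
  → r_5 = 0.8200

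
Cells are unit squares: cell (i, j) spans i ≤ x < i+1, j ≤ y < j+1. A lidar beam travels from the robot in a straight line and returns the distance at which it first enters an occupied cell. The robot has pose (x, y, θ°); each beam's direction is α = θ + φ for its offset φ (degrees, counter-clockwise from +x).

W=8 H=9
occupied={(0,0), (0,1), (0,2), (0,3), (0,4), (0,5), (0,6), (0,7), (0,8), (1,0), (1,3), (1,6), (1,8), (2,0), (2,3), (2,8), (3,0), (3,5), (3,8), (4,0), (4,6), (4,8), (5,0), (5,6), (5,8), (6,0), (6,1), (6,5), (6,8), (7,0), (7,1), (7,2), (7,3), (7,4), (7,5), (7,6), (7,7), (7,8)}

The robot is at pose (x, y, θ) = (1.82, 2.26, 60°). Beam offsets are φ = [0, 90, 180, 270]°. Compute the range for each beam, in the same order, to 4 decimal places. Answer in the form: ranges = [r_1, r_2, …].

beam 1: φ=0°, α=60°
  d=(0.5000,0.8660)  start (1,2)  tX=0.3600 tY=0.8545  stride 1/|dx|=2.0000 1/|dy|=1.1547
    cross x-line → (2,2), t=0.3600
    cross y-line → (2,3), t=0.8545 (wall)
  → r_1 = 0.8545
beam 2: φ=90°, α=150°
  d=(-0.8660,0.5000)  start (1,2)  tX=0.9469 tY=1.4800  stride 1/|dx|=1.1547 1/|dy|=2.0000
    cross x-line → (0,2), t=0.9469 (wall)
  → r_2 = 0.9469
beam 3: φ=180°, α=240°
  d=(-0.5000,-0.8660)  start (1,2)  tX=1.6400 tY=0.3002  stride 1/|dx|=2.0000 1/|dy|=1.1547
    cross y-line → (1,1), t=0.3002
    cross y-line → (1,0), t=1.4549 (wall)
  → r_3 = 1.4549
beam 4: φ=270°, α=330°
  d=(0.8660,-0.5000)  start (1,2)  tX=0.2078 tY=0.5200  stride 1/|dx|=1.1547 1/|dy|=2.0000
    cross x-line → (2,2), t=0.2078
    cross y-line → (2,1), t=0.5200
    cross x-line → (3,1), t=1.3625
    cross x-line → (4,1), t=2.5172
    cross y-line → (4,0), t=2.5200 (wall)
  → r_4 = 2.5200

ranges = [0.8545, 0.9469, 1.4549, 2.5200]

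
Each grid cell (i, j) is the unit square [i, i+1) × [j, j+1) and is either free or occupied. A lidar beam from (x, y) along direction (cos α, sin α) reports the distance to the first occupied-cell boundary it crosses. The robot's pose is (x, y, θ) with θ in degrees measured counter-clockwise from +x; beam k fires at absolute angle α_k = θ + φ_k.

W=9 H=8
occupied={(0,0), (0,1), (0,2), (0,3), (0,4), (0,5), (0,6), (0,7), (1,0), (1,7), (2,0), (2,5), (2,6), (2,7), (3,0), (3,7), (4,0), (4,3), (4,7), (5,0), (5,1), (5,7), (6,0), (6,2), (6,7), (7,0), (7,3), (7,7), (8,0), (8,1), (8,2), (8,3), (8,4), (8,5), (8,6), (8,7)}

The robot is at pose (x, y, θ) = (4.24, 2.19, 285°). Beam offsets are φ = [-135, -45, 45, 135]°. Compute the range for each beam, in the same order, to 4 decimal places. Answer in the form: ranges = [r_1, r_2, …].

ranges = [3.7412, 1.3741, 0.8776, 0.9353]

beam 1: φ=-135°, α=150°
  d=(-0.8660,0.5000)  start (4,2)  tX=0.2771 tY=1.6200  stride 1/|dx|=1.1547 1/|dy|=2.0000
    cross x-line → (3,2), t=0.2771
    cross x-line → (2,2), t=1.4318
    cross y-line → (2,3), t=1.6200
    cross x-line → (1,3), t=2.5865
    cross y-line → (1,4), t=3.6200
    cross x-line → (0,4), t=3.7412 (wall)
  → r_1 = 3.7412
beam 2: φ=-45°, α=240°
  d=(-0.5000,-0.8660)  start (4,2)  tX=0.4800 tY=0.2194  stride 1/|dx|=2.0000 1/|dy|=1.1547
    cross y-line → (4,1), t=0.2194
    cross x-line → (3,1), t=0.4800
    cross y-line → (3,0), t=1.3741 (wall)
  → r_2 = 1.3741
beam 3: φ=45°, α=330°
  d=(0.8660,-0.5000)  start (4,2)  tX=0.8776 tY=0.3800  stride 1/|dx|=1.1547 1/|dy|=2.0000
    cross y-line → (4,1), t=0.3800
    cross x-line → (5,1), t=0.8776 (wall)
  → r_3 = 0.8776
beam 4: φ=135°, α=60°
  d=(0.5000,0.8660)  start (4,2)  tX=1.5200 tY=0.9353  stride 1/|dx|=2.0000 1/|dy|=1.1547
    cross y-line → (4,3), t=0.9353 (wall)
  → r_4 = 0.9353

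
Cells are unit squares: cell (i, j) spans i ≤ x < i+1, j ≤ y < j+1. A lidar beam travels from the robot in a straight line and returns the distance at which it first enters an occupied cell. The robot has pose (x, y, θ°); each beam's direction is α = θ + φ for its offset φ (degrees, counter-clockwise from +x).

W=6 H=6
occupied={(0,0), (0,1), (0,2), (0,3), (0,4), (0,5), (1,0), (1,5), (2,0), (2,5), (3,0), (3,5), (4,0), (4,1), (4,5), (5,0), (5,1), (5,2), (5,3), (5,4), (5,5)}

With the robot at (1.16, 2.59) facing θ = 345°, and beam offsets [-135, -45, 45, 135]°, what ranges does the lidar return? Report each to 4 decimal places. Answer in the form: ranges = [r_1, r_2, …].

beam 1: φ=-135°, α=210°
  dir = (cos 210°, sin 210°) = (-0.8660, -0.5000); from cell (1,2)
  next x-line at t=0.1848, next y-line at t=1.1800; Δt_x=1.1547, Δt_y=2.0000
    x: enter (0,2) at t=0.1848 ← occupied
  → r_1 = 0.1848
beam 2: φ=-45°, α=300°
  dir = (cos 300°, sin 300°) = (0.5000, -0.8660); from cell (1,2)
  next x-line at t=1.6800, next y-line at t=0.6813; Δt_x=2.0000, Δt_y=1.1547
    y: enter (1,1) at t=0.6813
    x: enter (2,1) at t=1.6800
    y: enter (2,0) at t=1.8360 ← occupied
  → r_2 = 1.8360
beam 3: φ=45°, α=30°
  dir = (cos 30°, sin 30°) = (0.8660, 0.5000); from cell (1,2)
  next x-line at t=0.9699, next y-line at t=0.8200; Δt_x=1.1547, Δt_y=2.0000
    y: enter (1,3) at t=0.8200
    x: enter (2,3) at t=0.9699
    x: enter (3,3) at t=2.1246
    y: enter (3,4) at t=2.8200
    x: enter (4,4) at t=3.2793
    x: enter (5,4) at t=4.4341 ← occupied
  → r_3 = 4.4341
beam 4: φ=135°, α=120°
  dir = (cos 120°, sin 120°) = (-0.5000, 0.8660); from cell (1,2)
  next x-line at t=0.3200, next y-line at t=0.4734; Δt_x=2.0000, Δt_y=1.1547
    x: enter (0,2) at t=0.3200 ← occupied
  → r_4 = 0.3200

ranges = [0.1848, 1.8360, 4.4341, 0.3200]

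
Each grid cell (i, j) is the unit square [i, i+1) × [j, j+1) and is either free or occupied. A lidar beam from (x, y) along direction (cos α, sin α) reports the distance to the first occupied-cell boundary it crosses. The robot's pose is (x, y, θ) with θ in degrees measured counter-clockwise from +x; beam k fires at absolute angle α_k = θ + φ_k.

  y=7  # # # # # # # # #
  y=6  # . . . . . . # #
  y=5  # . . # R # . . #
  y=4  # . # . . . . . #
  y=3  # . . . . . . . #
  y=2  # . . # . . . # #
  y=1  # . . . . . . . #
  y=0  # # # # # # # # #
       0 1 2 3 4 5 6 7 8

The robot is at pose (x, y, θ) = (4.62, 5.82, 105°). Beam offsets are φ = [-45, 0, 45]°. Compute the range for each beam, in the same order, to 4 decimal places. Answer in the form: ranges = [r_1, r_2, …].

beam 1: φ=-45°, α=60°
  cosα=0.5000 sinα=0.8660 | (4,5) | tMaxX 0.7600 tMaxY 0.2078 | tΔX 2.0000 tΔY 1.1547
    t=0.2078 [y] (4,6)
    t=0.7600 [x] (5,6)
    t=1.3625 [y] (5,7) — stop
  → r_1 = 1.3625
beam 2: φ=0°, α=105°
  cosα=-0.2588 sinα=0.9659 | (4,5) | tMaxX 2.3955 tMaxY 0.1863 | tΔX 3.8637 tΔY 1.0353
    t=0.1863 [y] (4,6)
    t=1.2216 [y] (4,7) — stop
  → r_2 = 1.2216
beam 3: φ=45°, α=150°
  cosα=-0.8660 sinα=0.5000 | (4,5) | tMaxX 0.7159 tMaxY 0.3600 | tΔX 1.1547 tΔY 2.0000
    t=0.3600 [y] (4,6)
    t=0.7159 [x] (3,6)
    t=1.8706 [x] (2,6)
    t=2.3600 [y] (2,7) — stop
  → r_3 = 2.3600

ranges = [1.3625, 1.2216, 2.3600]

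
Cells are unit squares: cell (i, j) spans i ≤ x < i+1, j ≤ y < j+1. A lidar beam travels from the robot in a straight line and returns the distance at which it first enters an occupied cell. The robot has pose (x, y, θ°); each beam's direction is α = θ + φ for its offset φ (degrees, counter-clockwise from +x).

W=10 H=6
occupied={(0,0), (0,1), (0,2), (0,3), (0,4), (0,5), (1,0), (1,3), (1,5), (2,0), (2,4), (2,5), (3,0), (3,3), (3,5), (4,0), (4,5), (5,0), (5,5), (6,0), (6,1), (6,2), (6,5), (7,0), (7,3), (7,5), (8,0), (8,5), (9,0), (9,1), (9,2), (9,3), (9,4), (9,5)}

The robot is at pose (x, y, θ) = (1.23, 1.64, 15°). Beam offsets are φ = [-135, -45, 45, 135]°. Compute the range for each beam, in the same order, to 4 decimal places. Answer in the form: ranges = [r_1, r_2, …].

beam 1: φ=-135°, α=240°
  d=(-0.5000,-0.8660)  start (1,1)  tX=0.4600 tY=0.7390  stride 1/|dx|=2.0000 1/|dy|=1.1547
    cross x-line → (0,1), t=0.4600 (wall)
  → r_1 = 0.4600
beam 2: φ=-45°, α=330°
  d=(0.8660,-0.5000)  start (1,1)  tX=0.8891 tY=1.2800  stride 1/|dx|=1.1547 1/|dy|=2.0000
    cross x-line → (2,1), t=0.8891
    cross y-line → (2,0), t=1.2800 (wall)
  → r_2 = 1.2800
beam 3: φ=45°, α=60°
  d=(0.5000,0.8660)  start (1,1)  tX=1.5400 tY=0.4157  stride 1/|dx|=2.0000 1/|dy|=1.1547
    cross y-line → (1,2), t=0.4157
    cross x-line → (2,2), t=1.5400
    cross y-line → (2,3), t=1.5704
    cross y-line → (2,4), t=2.7251 (wall)
  → r_3 = 2.7251
beam 4: φ=135°, α=150°
  d=(-0.8660,0.5000)  start (1,1)  tX=0.2656 tY=0.7200  stride 1/|dx|=1.1547 1/|dy|=2.0000
    cross x-line → (0,1), t=0.2656 (wall)
  → r_4 = 0.2656

ranges = [0.4600, 1.2800, 2.7251, 0.2656]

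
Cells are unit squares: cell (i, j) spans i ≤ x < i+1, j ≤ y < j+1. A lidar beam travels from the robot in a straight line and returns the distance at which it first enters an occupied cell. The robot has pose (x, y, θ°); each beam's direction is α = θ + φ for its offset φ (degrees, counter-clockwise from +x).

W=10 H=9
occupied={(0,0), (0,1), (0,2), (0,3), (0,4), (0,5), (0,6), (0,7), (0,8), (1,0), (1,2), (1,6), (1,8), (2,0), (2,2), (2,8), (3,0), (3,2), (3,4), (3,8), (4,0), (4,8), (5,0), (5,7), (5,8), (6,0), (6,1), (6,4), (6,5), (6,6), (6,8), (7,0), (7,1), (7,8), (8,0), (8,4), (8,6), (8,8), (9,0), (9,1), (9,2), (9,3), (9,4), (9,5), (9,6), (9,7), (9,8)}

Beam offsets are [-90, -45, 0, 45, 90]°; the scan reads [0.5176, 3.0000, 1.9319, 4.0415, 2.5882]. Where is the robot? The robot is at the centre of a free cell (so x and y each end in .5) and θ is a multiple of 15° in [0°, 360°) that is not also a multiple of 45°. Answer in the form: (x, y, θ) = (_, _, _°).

(x, y, θ) = (2.5, 6.5, 285°)

Candidates: 43 free-cell centres × 16 headings = 688 poses. Raycast each; keep the one whose scan matches to 4 dp.
  (7.5, 7.5, 150°): beam 1 = 0.5774 ≠ 0.5176 ✗
  (4.5, 5.5, 330°): beam 1 = 1.0000 ≠ 0.5176 ✗
  (5.5, 3.5, 15°): beam 1 = 1.9319 ≠ 0.5176 ✗
  …
  (2.5, 6.5, 285°): r_1=0.5176, r_2=3.0000, r_3=1.9319, r_4=4.0415, r_5=2.5882 — all match ✓
Only this pose fits every beam.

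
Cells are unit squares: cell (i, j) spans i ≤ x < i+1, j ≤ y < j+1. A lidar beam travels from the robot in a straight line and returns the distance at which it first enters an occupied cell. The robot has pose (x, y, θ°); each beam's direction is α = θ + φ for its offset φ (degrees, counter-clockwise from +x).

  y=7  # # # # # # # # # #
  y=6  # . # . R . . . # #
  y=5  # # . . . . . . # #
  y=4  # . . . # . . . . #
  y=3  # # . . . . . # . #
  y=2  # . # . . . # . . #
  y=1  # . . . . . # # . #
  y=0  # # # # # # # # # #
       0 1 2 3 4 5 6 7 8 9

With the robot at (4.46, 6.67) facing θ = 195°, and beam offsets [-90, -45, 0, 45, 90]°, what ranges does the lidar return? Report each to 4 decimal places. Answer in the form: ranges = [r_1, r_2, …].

beam 1: φ=-90°, α=105°
  dir = (cos 105°, sin 105°) = (-0.2588, 0.9659); from cell (4,6)
  next x-line at t=1.7773, next y-line at t=0.3416; Δt_x=3.8637, Δt_y=1.0353
    y: enter (4,7) at t=0.3416 ← occupied
  → r_1 = 0.3416
beam 2: φ=-45°, α=150°
  dir = (cos 150°, sin 150°) = (-0.8660, 0.5000); from cell (4,6)
  next x-line at t=0.5312, next y-line at t=0.6600; Δt_x=1.1547, Δt_y=2.0000
    x: enter (3,6) at t=0.5312
    y: enter (3,7) at t=0.6600 ← occupied
  → r_2 = 0.6600
beam 3: φ=0°, α=195°
  dir = (cos 195°, sin 195°) = (-0.9659, -0.2588); from cell (4,6)
  next x-line at t=0.4762, next y-line at t=2.5887; Δt_x=1.0353, Δt_y=3.8637
    x: enter (3,6) at t=0.4762
    x: enter (2,6) at t=1.5115 ← occupied
  → r_3 = 1.5115
beam 4: φ=45°, α=240°
  dir = (cos 240°, sin 240°) = (-0.5000, -0.8660); from cell (4,6)
  next x-line at t=0.9200, next y-line at t=0.7736; Δt_x=2.0000, Δt_y=1.1547
    y: enter (4,5) at t=0.7736
    x: enter (3,5) at t=0.9200
    y: enter (3,4) at t=1.9283
    x: enter (2,4) at t=2.9200
    y: enter (2,3) at t=3.0831
    y: enter (2,2) at t=4.2378 ← occupied
  → r_4 = 4.2378
beam 5: φ=90°, α=285°
  dir = (cos 285°, sin 285°) = (0.2588, -0.9659); from cell (4,6)
  next x-line at t=2.0864, next y-line at t=0.6936; Δt_x=3.8637, Δt_y=1.0353
    y: enter (4,5) at t=0.6936
    y: enter (4,4) at t=1.7289 ← occupied
  → r_5 = 1.7289

ranges = [0.3416, 0.6600, 1.5115, 4.2378, 1.7289]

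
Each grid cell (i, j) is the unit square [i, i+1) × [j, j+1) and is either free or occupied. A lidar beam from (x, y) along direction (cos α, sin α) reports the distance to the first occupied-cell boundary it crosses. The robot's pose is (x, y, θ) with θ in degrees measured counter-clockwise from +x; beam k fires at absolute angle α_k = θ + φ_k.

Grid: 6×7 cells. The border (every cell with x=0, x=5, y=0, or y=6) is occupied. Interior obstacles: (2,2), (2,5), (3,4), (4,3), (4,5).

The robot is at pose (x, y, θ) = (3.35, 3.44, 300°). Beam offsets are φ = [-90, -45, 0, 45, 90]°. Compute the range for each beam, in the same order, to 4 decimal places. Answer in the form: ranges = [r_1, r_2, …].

ranges = [0.8800, 1.3523, 2.8175, 0.6729, 0.7506]

beam 1: φ=-90°, α=210°
  direction (-0.8660, -0.5000); cell (3,3); t to first gridline: x 0.4041, y 0.8800 (then +1.1547 / +2.0000)
    (2,3) via x @ 0.4041
    (2,2) via y @ 0.8800  # hit
  → r_1 = 0.8800
beam 2: φ=-45°, α=255°
  direction (-0.2588, -0.9659); cell (3,3); t to first gridline: x 1.3523, y 0.4555 (then +3.8637 / +1.0353)
    (3,2) via y @ 0.4555
    (2,2) via x @ 1.3523  # hit
  → r_2 = 1.3523
beam 3: φ=0°, α=300°
  direction (0.5000, -0.8660); cell (3,3); t to first gridline: x 1.3000, y 0.5081 (then +2.0000 / +1.1547)
    (3,2) via y @ 0.5081
    (4,2) via x @ 1.3000
    (4,1) via y @ 1.6628
    (4,0) via y @ 2.8175  # hit
  → r_3 = 2.8175
beam 4: φ=45°, α=345°
  direction (0.9659, -0.2588); cell (3,3); t to first gridline: x 0.6729, y 1.7000 (then +1.0353 / +3.8637)
    (4,3) via x @ 0.6729  # hit
  → r_4 = 0.6729
beam 5: φ=90°, α=30°
  direction (0.8660, 0.5000); cell (3,3); t to first gridline: x 0.7506, y 1.1200 (then +1.1547 / +2.0000)
    (4,3) via x @ 0.7506  # hit
  → r_5 = 0.7506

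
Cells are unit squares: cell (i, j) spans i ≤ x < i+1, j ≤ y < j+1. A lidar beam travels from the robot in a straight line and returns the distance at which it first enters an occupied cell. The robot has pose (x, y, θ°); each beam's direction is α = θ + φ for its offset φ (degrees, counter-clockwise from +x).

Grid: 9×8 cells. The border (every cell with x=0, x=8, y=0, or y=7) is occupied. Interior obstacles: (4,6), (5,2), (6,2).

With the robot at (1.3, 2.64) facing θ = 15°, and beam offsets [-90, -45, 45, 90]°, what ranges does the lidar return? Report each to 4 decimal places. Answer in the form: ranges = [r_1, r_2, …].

ranges = [1.6979, 3.2800, 5.0345, 1.1591]

beam 1: φ=-90°, α=285°
  cosα=0.2588 sinα=-0.9659 | (1,2) | tMaxX 2.7046 tMaxY 0.6626 | tΔX 3.8637 tΔY 1.0353
    t=0.6626 [y] (1,1)
    t=1.6979 [y] (1,0) — stop
  → r_1 = 1.6979
beam 2: φ=-45°, α=330°
  cosα=0.8660 sinα=-0.5000 | (1,2) | tMaxX 0.8083 tMaxY 1.2800 | tΔX 1.1547 tΔY 2.0000
    t=0.8083 [x] (2,2)
    t=1.2800 [y] (2,1)
    t=1.9630 [x] (3,1)
    t=3.1177 [x] (4,1)
    t=3.2800 [y] (4,0) — stop
  → r_2 = 3.2800
beam 3: φ=45°, α=60°
  cosα=0.5000 sinα=0.8660 | (1,2) | tMaxX 1.4000 tMaxY 0.4157 | tΔX 2.0000 tΔY 1.1547
    t=0.4157 [y] (1,3)
    t=1.4000 [x] (2,3)
    t=1.5704 [y] (2,4)
    t=2.7251 [y] (2,5)
    t=3.4000 [x] (3,5)
    t=3.8798 [y] (3,6)
    t=5.0345 [y] (3,7) — stop
  → r_3 = 5.0345
beam 4: φ=90°, α=105°
  cosα=-0.2588 sinα=0.9659 | (1,2) | tMaxX 1.1591 tMaxY 0.3727 | tΔX 3.8637 tΔY 1.0353
    t=0.3727 [y] (1,3)
    t=1.1591 [x] (0,3) — stop
  → r_4 = 1.1591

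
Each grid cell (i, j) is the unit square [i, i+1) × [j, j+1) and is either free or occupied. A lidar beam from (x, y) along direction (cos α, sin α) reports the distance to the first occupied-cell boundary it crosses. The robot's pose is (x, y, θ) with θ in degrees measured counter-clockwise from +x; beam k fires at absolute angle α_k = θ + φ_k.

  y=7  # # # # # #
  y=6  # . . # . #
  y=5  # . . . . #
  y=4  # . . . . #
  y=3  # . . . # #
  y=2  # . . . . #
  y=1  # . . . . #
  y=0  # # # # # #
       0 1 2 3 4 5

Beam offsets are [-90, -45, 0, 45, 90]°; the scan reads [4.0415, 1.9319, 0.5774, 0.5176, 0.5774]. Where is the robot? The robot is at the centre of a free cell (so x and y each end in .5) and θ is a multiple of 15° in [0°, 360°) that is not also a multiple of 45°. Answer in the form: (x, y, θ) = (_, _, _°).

The pose lattice has 22·16 = 352 candidates. Test each by forward raycasting.
  (1.5, 4.5, 255°): beam 1 = 0.5176 ≠ 4.0415 ✗
  (4.5, 1.5, 165°): beam 1 = 1.5529 ≠ 4.0415 ✗
  (3.5, 2.5, 285°): beam 1 = 2.5882 ≠ 4.0415 ✗
  …
  (4.5, 1.5, 240°): r_1=4.0415, r_2=1.9319, r_3=0.5774, r_4=0.5176, r_5=0.5774 — all match ✓
Only this pose fits every beam.

(x, y, θ) = (4.5, 1.5, 240°)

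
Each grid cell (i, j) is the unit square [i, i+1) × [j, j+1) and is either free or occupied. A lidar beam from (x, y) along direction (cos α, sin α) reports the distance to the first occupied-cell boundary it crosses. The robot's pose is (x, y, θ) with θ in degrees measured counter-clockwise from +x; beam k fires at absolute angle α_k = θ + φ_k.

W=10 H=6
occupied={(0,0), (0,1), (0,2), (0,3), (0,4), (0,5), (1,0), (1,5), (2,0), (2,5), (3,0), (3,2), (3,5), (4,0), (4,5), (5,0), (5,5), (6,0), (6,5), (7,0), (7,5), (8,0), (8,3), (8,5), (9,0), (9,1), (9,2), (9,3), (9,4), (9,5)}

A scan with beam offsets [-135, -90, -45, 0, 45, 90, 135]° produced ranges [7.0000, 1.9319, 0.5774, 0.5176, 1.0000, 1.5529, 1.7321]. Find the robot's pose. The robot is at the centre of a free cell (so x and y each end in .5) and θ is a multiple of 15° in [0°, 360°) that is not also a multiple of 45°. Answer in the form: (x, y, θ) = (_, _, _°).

Candidates: 30 free-cell centres × 16 headings = 480 poses. Raycast each; keep the one whose scan matches to 4 dp.
  (5.5, 2.5, 240°): beam 1 = 2.5882 ≠ 7.0000 ✗
  (4.5, 4.5, 240°): beam 1 = 0.5176 ≠ 7.0000 ✗
  (8.5, 2.5, 345°): beam 1 = 3.0000 ≠ 7.0000 ✗
  (4.5, 4.5, 195°): beam 1 = 0.5774 ≠ 7.0000 ✗
  …
  (7.5, 1.5, 285°): r_1=7.0000, r_2=1.9319, r_3=0.5774, r_4=0.5176, r_5=1.0000, r_6=1.5529, r_7=1.7321 — all match ✓
Only this pose fits every beam.

(x, y, θ) = (7.5, 1.5, 285°)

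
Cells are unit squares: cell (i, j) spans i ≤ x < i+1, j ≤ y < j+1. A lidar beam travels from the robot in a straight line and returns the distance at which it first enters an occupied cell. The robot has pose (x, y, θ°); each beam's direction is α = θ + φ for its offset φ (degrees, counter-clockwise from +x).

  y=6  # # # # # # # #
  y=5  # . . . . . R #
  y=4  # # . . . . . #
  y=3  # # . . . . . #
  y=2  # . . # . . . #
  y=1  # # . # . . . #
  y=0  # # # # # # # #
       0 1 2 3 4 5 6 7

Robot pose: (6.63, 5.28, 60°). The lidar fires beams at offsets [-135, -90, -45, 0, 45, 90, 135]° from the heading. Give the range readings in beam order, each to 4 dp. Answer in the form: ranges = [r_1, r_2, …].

beam 1: φ=-135°, α=285°
  dir = (cos 285°, sin 285°) = (0.2588, -0.9659); from cell (6,5)
  next x-line at t=1.4296, next y-line at t=0.2899; Δt_x=3.8637, Δt_y=1.0353
    y: enter (6,4) at t=0.2899
    y: enter (6,3) at t=1.3252
    x: enter (7,3) at t=1.4296 ← occupied
  → r_1 = 1.4296
beam 2: φ=-90°, α=330°
  dir = (cos 330°, sin 330°) = (0.8660, -0.5000); from cell (6,5)
  next x-line at t=0.4272, next y-line at t=0.5600; Δt_x=1.1547, Δt_y=2.0000
    x: enter (7,5) at t=0.4272 ← occupied
  → r_2 = 0.4272
beam 3: φ=-45°, α=15°
  dir = (cos 15°, sin 15°) = (0.9659, 0.2588); from cell (6,5)
  next x-line at t=0.3831, next y-line at t=2.7819; Δt_x=1.0353, Δt_y=3.8637
    x: enter (7,5) at t=0.3831 ← occupied
  → r_3 = 0.3831
beam 4: φ=0°, α=60°
  dir = (cos 60°, sin 60°) = (0.5000, 0.8660); from cell (6,5)
  next x-line at t=0.7400, next y-line at t=0.8314; Δt_x=2.0000, Δt_y=1.1547
    x: enter (7,5) at t=0.7400 ← occupied
  → r_4 = 0.7400
beam 5: φ=45°, α=105°
  dir = (cos 105°, sin 105°) = (-0.2588, 0.9659); from cell (6,5)
  next x-line at t=2.4341, next y-line at t=0.7454; Δt_x=3.8637, Δt_y=1.0353
    y: enter (6,6) at t=0.7454 ← occupied
  → r_5 = 0.7454
beam 6: φ=90°, α=150°
  dir = (cos 150°, sin 150°) = (-0.8660, 0.5000); from cell (6,5)
  next x-line at t=0.7275, next y-line at t=1.4400; Δt_x=1.1547, Δt_y=2.0000
    x: enter (5,5) at t=0.7275
    y: enter (5,6) at t=1.4400 ← occupied
  → r_6 = 1.4400
beam 7: φ=135°, α=195°
  dir = (cos 195°, sin 195°) = (-0.9659, -0.2588); from cell (6,5)
  next x-line at t=0.6522, next y-line at t=1.0818; Δt_x=1.0353, Δt_y=3.8637
    x: enter (5,5) at t=0.6522
    y: enter (5,4) at t=1.0818
    x: enter (4,4) at t=1.6875
    x: enter (3,4) at t=2.7228
    x: enter (2,4) at t=3.7581
    x: enter (1,4) at t=4.7933 ← occupied
  → r_7 = 4.7933

ranges = [1.4296, 0.4272, 0.3831, 0.7400, 0.7454, 1.4400, 4.7933]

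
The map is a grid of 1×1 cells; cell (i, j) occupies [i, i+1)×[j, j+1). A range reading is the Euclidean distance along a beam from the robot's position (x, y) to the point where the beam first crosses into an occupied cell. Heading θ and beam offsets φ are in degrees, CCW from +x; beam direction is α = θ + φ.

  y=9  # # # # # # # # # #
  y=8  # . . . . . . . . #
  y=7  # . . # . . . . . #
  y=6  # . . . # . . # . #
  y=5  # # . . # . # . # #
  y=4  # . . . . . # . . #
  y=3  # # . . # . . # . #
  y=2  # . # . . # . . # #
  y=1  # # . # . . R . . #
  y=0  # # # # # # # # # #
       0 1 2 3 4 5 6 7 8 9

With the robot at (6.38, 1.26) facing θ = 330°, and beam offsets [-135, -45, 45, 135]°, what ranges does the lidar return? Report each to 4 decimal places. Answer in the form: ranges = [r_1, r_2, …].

ranges = [1.0046, 0.2692, 2.7124, 1.4682]

beam 1: φ=-135°, α=195°
  d=(-0.9659,-0.2588)  start (6,1)  tX=0.3934 tY=1.0046  stride 1/|dx|=1.0353 1/|dy|=3.8637
    cross x-line → (5,1), t=0.3934
    cross y-line → (5,0), t=1.0046 (wall)
  → r_1 = 1.0046
beam 2: φ=-45°, α=285°
  d=(0.2588,-0.9659)  start (6,1)  tX=2.3955 tY=0.2692  stride 1/|dx|=3.8637 1/|dy|=1.0353
    cross y-line → (6,0), t=0.2692 (wall)
  → r_2 = 0.2692
beam 3: φ=45°, α=15°
  d=(0.9659,0.2588)  start (6,1)  tX=0.6419 tY=2.8591  stride 1/|dx|=1.0353 1/|dy|=3.8637
    cross x-line → (7,1), t=0.6419
    cross x-line → (8,1), t=1.6771
    cross x-line → (9,1), t=2.7124 (wall)
  → r_3 = 2.7124
beam 4: φ=135°, α=105°
  d=(-0.2588,0.9659)  start (6,1)  tX=1.4682 tY=0.7661  stride 1/|dx|=3.8637 1/|dy|=1.0353
    cross y-line → (6,2), t=0.7661
    cross x-line → (5,2), t=1.4682 (wall)
  → r_4 = 1.4682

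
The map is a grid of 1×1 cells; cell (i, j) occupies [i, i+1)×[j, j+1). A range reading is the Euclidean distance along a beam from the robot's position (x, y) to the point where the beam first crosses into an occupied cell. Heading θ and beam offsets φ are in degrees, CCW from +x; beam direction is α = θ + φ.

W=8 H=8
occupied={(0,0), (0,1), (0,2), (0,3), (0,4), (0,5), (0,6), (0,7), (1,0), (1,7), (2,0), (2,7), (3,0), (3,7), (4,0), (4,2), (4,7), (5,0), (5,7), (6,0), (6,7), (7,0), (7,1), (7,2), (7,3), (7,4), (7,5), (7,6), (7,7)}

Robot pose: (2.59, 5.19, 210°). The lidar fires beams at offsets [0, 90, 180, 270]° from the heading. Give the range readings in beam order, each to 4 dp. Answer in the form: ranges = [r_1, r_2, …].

ranges = [1.8360, 2.8200, 3.6200, 2.0900]

beam 1: φ=0°, α=210°
  dir = (cos 210°, sin 210°) = (-0.8660, -0.5000); from cell (2,5)
  next x-line at t=0.6813, next y-line at t=0.3800; Δt_x=1.1547, Δt_y=2.0000
    y: enter (2,4) at t=0.3800
    x: enter (1,4) at t=0.6813
    x: enter (0,4) at t=1.8360 ← occupied
  → r_1 = 1.8360
beam 2: φ=90°, α=300°
  dir = (cos 300°, sin 300°) = (0.5000, -0.8660); from cell (2,5)
  next x-line at t=0.8200, next y-line at t=0.2194; Δt_x=2.0000, Δt_y=1.1547
    y: enter (2,4) at t=0.2194
    x: enter (3,4) at t=0.8200
    y: enter (3,3) at t=1.3741
    y: enter (3,2) at t=2.5288
    x: enter (4,2) at t=2.8200 ← occupied
  → r_2 = 2.8200
beam 3: φ=180°, α=30°
  dir = (cos 30°, sin 30°) = (0.8660, 0.5000); from cell (2,5)
  next x-line at t=0.4734, next y-line at t=1.6200; Δt_x=1.1547, Δt_y=2.0000
    x: enter (3,5) at t=0.4734
    y: enter (3,6) at t=1.6200
    x: enter (4,6) at t=1.6281
    x: enter (5,6) at t=2.7828
    y: enter (5,7) at t=3.6200 ← occupied
  → r_3 = 3.6200
beam 4: φ=270°, α=120°
  dir = (cos 120°, sin 120°) = (-0.5000, 0.8660); from cell (2,5)
  next x-line at t=1.1800, next y-line at t=0.9353; Δt_x=2.0000, Δt_y=1.1547
    y: enter (2,6) at t=0.9353
    x: enter (1,6) at t=1.1800
    y: enter (1,7) at t=2.0900 ← occupied
  → r_4 = 2.0900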